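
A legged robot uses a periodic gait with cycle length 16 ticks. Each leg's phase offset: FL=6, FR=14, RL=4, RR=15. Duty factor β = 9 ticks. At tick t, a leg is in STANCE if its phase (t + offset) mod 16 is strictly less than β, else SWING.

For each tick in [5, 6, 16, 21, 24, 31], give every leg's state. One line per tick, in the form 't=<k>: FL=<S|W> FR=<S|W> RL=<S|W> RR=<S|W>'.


t=5: FL=W FR=S RL=W RR=S
t=6: FL=W FR=S RL=W RR=S
t=16: FL=S FR=W RL=S RR=W
t=21: FL=W FR=S RL=W RR=S
t=24: FL=W FR=S RL=W RR=S
t=31: FL=S FR=W RL=S RR=W

t=5: phase=(11,3,9,4) vs β=9 → FL=W FR=S RL=W RR=S
t=6: phase=(12,4,10,5) vs β=9 → FL=W FR=S RL=W RR=S
t=16: phase=(6,14,4,15) vs β=9 → FL=S FR=W RL=S RR=W
t=21: phase=(11,3,9,4) vs β=9 → FL=W FR=S RL=W RR=S
t=24: phase=(14,6,12,7) vs β=9 → FL=W FR=S RL=W RR=S
t=31: phase=(5,13,3,14) vs β=9 → FL=S FR=W RL=S RR=W


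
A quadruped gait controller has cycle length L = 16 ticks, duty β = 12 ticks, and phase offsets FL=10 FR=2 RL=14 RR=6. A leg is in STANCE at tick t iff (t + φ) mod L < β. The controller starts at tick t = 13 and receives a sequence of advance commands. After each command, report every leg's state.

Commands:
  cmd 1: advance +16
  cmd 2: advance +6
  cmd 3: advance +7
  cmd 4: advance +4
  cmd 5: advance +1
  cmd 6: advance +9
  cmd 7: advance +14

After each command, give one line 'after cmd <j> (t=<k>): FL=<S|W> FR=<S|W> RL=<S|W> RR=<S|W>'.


start t=13: FL=S FR=W RL=S RR=S
cmd 1: advance +16 → t=29, phase=(7,15,11,3) → FL=S FR=W RL=S RR=S
cmd 2: advance +6 → t=35, phase=(13,5,1,9) → FL=W FR=S RL=S RR=S
cmd 3: advance +7 → t=42, phase=(4,12,8,0) → FL=S FR=W RL=S RR=S
cmd 4: advance +4 → t=46, phase=(8,0,12,4) → FL=S FR=S RL=W RR=S
cmd 5: advance +1 → t=47, phase=(9,1,13,5) → FL=S FR=S RL=W RR=S
cmd 6: advance +9 → t=56, phase=(2,10,6,14) → FL=S FR=S RL=S RR=W
cmd 7: advance +14 → t=70, phase=(0,8,4,12) → FL=S FR=S RL=S RR=W

after cmd 1 (t=29): FL=S FR=W RL=S RR=S
after cmd 2 (t=35): FL=W FR=S RL=S RR=S
after cmd 3 (t=42): FL=S FR=W RL=S RR=S
after cmd 4 (t=46): FL=S FR=S RL=W RR=S
after cmd 5 (t=47): FL=S FR=S RL=W RR=S
after cmd 6 (t=56): FL=S FR=S RL=S RR=W
after cmd 7 (t=70): FL=S FR=S RL=S RR=W


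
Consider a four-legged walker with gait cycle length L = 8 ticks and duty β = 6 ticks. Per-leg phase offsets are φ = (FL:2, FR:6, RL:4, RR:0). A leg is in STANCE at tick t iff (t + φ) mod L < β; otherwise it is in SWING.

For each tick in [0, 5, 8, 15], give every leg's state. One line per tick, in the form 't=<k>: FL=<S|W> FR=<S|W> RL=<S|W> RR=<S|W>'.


t=0: FL=S FR=W RL=S RR=S
t=5: FL=W FR=S RL=S RR=S
t=8: FL=S FR=W RL=S RR=S
t=15: FL=S FR=S RL=S RR=W

t=0: phase=(2,6,4,0) vs β=6 → FL=S FR=W RL=S RR=S
t=5: phase=(7,3,1,5) vs β=6 → FL=W FR=S RL=S RR=S
t=8: phase=(2,6,4,0) vs β=6 → FL=S FR=W RL=S RR=S
t=15: phase=(1,5,3,7) vs β=6 → FL=S FR=S RL=S RR=W


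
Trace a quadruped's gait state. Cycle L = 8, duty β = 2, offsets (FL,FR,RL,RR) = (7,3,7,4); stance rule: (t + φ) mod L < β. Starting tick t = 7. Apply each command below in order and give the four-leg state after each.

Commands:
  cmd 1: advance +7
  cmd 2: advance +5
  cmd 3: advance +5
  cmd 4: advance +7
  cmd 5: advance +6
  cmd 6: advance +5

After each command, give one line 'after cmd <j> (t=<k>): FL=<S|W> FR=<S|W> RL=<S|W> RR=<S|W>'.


start t=7: FL=W FR=W RL=W RR=W
cmd 1: advance +7 → t=14, phase=(5,1,5,2) → FL=W FR=S RL=W RR=W
cmd 2: advance +5 → t=19, phase=(2,6,2,7) → FL=W FR=W RL=W RR=W
cmd 3: advance +5 → t=24, phase=(7,3,7,4) → FL=W FR=W RL=W RR=W
cmd 4: advance +7 → t=31, phase=(6,2,6,3) → FL=W FR=W RL=W RR=W
cmd 5: advance +6 → t=37, phase=(4,0,4,1) → FL=W FR=S RL=W RR=S
cmd 6: advance +5 → t=42, phase=(1,5,1,6) → FL=S FR=W RL=S RR=W

after cmd 1 (t=14): FL=W FR=S RL=W RR=W
after cmd 2 (t=19): FL=W FR=W RL=W RR=W
after cmd 3 (t=24): FL=W FR=W RL=W RR=W
after cmd 4 (t=31): FL=W FR=W RL=W RR=W
after cmd 5 (t=37): FL=W FR=S RL=W RR=S
after cmd 6 (t=42): FL=S FR=W RL=S RR=W


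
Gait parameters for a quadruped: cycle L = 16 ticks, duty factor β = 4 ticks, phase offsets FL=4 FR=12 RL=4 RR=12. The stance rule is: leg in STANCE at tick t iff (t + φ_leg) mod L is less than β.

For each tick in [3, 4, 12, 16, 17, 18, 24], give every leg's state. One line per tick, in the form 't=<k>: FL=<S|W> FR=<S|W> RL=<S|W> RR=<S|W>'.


t=3: FL=W FR=W RL=W RR=W
t=4: FL=W FR=S RL=W RR=S
t=12: FL=S FR=W RL=S RR=W
t=16: FL=W FR=W RL=W RR=W
t=17: FL=W FR=W RL=W RR=W
t=18: FL=W FR=W RL=W RR=W
t=24: FL=W FR=W RL=W RR=W

t=3: phase=(7,15,7,15) vs β=4 → FL=W FR=W RL=W RR=W
t=4: phase=(8,0,8,0) vs β=4 → FL=W FR=S RL=W RR=S
t=12: phase=(0,8,0,8) vs β=4 → FL=S FR=W RL=S RR=W
t=16: phase=(4,12,4,12) vs β=4 → FL=W FR=W RL=W RR=W
t=17: phase=(5,13,5,13) vs β=4 → FL=W FR=W RL=W RR=W
t=18: phase=(6,14,6,14) vs β=4 → FL=W FR=W RL=W RR=W
t=24: phase=(12,4,12,4) vs β=4 → FL=W FR=W RL=W RR=W


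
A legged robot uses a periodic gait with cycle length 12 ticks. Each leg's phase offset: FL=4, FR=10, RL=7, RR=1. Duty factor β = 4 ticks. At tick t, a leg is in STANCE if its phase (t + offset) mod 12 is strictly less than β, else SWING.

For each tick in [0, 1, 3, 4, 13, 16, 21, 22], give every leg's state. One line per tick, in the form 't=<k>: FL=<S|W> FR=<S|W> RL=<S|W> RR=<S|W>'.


t=0: phase=(4,10,7,1) vs β=4 → FL=W FR=W RL=W RR=S
t=1: phase=(5,11,8,2) vs β=4 → FL=W FR=W RL=W RR=S
t=3: phase=(7,1,10,4) vs β=4 → FL=W FR=S RL=W RR=W
t=4: phase=(8,2,11,5) vs β=4 → FL=W FR=S RL=W RR=W
t=13: phase=(5,11,8,2) vs β=4 → FL=W FR=W RL=W RR=S
t=16: phase=(8,2,11,5) vs β=4 → FL=W FR=S RL=W RR=W
t=21: phase=(1,7,4,10) vs β=4 → FL=S FR=W RL=W RR=W
t=22: phase=(2,8,5,11) vs β=4 → FL=S FR=W RL=W RR=W

t=0: FL=W FR=W RL=W RR=S
t=1: FL=W FR=W RL=W RR=S
t=3: FL=W FR=S RL=W RR=W
t=4: FL=W FR=S RL=W RR=W
t=13: FL=W FR=W RL=W RR=S
t=16: FL=W FR=S RL=W RR=W
t=21: FL=S FR=W RL=W RR=W
t=22: FL=S FR=W RL=W RR=W


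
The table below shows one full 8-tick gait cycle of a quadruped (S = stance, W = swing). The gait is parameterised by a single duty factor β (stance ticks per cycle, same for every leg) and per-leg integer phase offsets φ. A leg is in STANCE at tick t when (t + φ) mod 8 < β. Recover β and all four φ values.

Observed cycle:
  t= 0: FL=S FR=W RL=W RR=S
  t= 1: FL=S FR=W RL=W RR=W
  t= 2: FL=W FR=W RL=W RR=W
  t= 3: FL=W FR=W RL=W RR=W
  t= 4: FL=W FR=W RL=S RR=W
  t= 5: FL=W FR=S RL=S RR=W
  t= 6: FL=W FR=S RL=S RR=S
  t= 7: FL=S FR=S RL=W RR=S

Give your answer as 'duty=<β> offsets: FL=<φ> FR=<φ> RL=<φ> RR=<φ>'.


duty β = stance ticks per leg = 3
FL: stance ticks = 3; W→S at t=7 → φ=1
FR: stance ticks = 3; W→S at t=5 → φ=3
RL: stance ticks = 3; W→S at t=4 → φ=4
RR: stance ticks = 3; W→S at t=6 → φ=2

duty=3 offsets: FL=1 FR=3 RL=4 RR=2


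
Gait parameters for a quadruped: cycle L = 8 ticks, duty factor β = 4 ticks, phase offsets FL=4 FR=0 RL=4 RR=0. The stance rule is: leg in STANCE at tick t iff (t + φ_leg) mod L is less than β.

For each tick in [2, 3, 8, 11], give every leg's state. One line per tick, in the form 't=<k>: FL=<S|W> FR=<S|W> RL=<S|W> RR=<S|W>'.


t=2: FL=W FR=S RL=W RR=S
t=3: FL=W FR=S RL=W RR=S
t=8: FL=W FR=S RL=W RR=S
t=11: FL=W FR=S RL=W RR=S

t=2: phase=(6,2,6,2) vs β=4 → FL=W FR=S RL=W RR=S
t=3: phase=(7,3,7,3) vs β=4 → FL=W FR=S RL=W RR=S
t=8: phase=(4,0,4,0) vs β=4 → FL=W FR=S RL=W RR=S
t=11: phase=(7,3,7,3) vs β=4 → FL=W FR=S RL=W RR=S


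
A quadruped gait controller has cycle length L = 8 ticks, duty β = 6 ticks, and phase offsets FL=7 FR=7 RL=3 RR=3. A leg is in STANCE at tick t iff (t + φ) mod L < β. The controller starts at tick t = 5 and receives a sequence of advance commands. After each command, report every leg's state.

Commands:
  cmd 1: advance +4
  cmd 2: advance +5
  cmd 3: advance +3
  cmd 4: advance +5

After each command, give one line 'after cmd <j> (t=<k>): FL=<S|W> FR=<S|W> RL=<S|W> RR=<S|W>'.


start t=5: FL=S FR=S RL=S RR=S
cmd 1: advance +4 → t=9, phase=(0,0,4,4) → FL=S FR=S RL=S RR=S
cmd 2: advance +5 → t=14, phase=(5,5,1,1) → FL=S FR=S RL=S RR=S
cmd 3: advance +3 → t=17, phase=(0,0,4,4) → FL=S FR=S RL=S RR=S
cmd 4: advance +5 → t=22, phase=(5,5,1,1) → FL=S FR=S RL=S RR=S

after cmd 1 (t=9): FL=S FR=S RL=S RR=S
after cmd 2 (t=14): FL=S FR=S RL=S RR=S
after cmd 3 (t=17): FL=S FR=S RL=S RR=S
after cmd 4 (t=22): FL=S FR=S RL=S RR=S


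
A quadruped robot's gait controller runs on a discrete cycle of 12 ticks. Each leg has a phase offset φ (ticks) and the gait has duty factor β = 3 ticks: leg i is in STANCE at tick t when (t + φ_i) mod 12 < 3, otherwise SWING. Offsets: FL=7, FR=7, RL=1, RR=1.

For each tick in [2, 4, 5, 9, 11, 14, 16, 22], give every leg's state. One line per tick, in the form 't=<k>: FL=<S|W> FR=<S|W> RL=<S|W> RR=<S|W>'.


t=2: phase=(9,9,3,3) vs β=3 → FL=W FR=W RL=W RR=W
t=4: phase=(11,11,5,5) vs β=3 → FL=W FR=W RL=W RR=W
t=5: phase=(0,0,6,6) vs β=3 → FL=S FR=S RL=W RR=W
t=9: phase=(4,4,10,10) vs β=3 → FL=W FR=W RL=W RR=W
t=11: phase=(6,6,0,0) vs β=3 → FL=W FR=W RL=S RR=S
t=14: phase=(9,9,3,3) vs β=3 → FL=W FR=W RL=W RR=W
t=16: phase=(11,11,5,5) vs β=3 → FL=W FR=W RL=W RR=W
t=22: phase=(5,5,11,11) vs β=3 → FL=W FR=W RL=W RR=W

t=2: FL=W FR=W RL=W RR=W
t=4: FL=W FR=W RL=W RR=W
t=5: FL=S FR=S RL=W RR=W
t=9: FL=W FR=W RL=W RR=W
t=11: FL=W FR=W RL=S RR=S
t=14: FL=W FR=W RL=W RR=W
t=16: FL=W FR=W RL=W RR=W
t=22: FL=W FR=W RL=W RR=W


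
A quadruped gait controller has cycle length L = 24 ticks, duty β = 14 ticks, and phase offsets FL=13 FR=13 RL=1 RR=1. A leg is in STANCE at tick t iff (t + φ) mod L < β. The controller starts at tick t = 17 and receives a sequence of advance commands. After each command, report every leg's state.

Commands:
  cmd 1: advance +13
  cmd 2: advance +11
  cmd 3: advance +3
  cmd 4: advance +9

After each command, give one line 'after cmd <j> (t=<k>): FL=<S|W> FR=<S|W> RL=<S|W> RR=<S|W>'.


start t=17: FL=S FR=S RL=W RR=W
cmd 1: advance +13 → t=30, phase=(19,19,7,7) → FL=W FR=W RL=S RR=S
cmd 2: advance +11 → t=41, phase=(6,6,18,18) → FL=S FR=S RL=W RR=W
cmd 3: advance +3 → t=44, phase=(9,9,21,21) → FL=S FR=S RL=W RR=W
cmd 4: advance +9 → t=53, phase=(18,18,6,6) → FL=W FR=W RL=S RR=S

after cmd 1 (t=30): FL=W FR=W RL=S RR=S
after cmd 2 (t=41): FL=S FR=S RL=W RR=W
after cmd 3 (t=44): FL=S FR=S RL=W RR=W
after cmd 4 (t=53): FL=W FR=W RL=S RR=S


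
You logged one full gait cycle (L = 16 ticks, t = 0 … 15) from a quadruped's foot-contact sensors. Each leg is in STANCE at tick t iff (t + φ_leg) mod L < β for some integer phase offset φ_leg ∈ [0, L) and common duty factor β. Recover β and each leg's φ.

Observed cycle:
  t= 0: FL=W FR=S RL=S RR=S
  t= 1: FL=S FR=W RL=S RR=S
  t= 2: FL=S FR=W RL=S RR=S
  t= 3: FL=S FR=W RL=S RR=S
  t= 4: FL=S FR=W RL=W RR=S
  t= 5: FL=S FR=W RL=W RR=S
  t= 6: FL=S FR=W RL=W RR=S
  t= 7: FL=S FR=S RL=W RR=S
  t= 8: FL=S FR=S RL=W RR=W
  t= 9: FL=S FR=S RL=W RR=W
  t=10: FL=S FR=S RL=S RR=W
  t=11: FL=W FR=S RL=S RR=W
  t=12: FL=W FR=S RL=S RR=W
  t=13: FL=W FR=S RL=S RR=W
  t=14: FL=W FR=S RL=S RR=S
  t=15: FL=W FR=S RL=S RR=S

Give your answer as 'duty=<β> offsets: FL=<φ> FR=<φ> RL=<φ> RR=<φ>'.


duty β = stance ticks per leg = 10
FL: stance ticks = 10; W→S at t=1 → φ=15
FR: stance ticks = 10; W→S at t=7 → φ=9
RL: stance ticks = 10; W→S at t=10 → φ=6
RR: stance ticks = 10; W→S at t=14 → φ=2

duty=10 offsets: FL=15 FR=9 RL=6 RR=2


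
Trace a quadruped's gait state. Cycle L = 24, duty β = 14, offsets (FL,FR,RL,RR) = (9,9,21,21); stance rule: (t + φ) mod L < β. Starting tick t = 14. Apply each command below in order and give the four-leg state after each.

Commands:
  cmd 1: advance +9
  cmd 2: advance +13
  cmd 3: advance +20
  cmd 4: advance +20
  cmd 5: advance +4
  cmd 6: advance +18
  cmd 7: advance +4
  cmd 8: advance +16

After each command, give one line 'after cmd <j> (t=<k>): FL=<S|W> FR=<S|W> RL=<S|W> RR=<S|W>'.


start t=14: FL=W FR=W RL=S RR=S
cmd 1: advance +9 → t=23, phase=(8,8,20,20) → FL=S FR=S RL=W RR=W
cmd 2: advance +13 → t=36, phase=(21,21,9,9) → FL=W FR=W RL=S RR=S
cmd 3: advance +20 → t=56, phase=(17,17,5,5) → FL=W FR=W RL=S RR=S
cmd 4: advance +20 → t=76, phase=(13,13,1,1) → FL=S FR=S RL=S RR=S
cmd 5: advance +4 → t=80, phase=(17,17,5,5) → FL=W FR=W RL=S RR=S
cmd 6: advance +18 → t=98, phase=(11,11,23,23) → FL=S FR=S RL=W RR=W
cmd 7: advance +4 → t=102, phase=(15,15,3,3) → FL=W FR=W RL=S RR=S
cmd 8: advance +16 → t=118, phase=(7,7,19,19) → FL=S FR=S RL=W RR=W

after cmd 1 (t=23): FL=S FR=S RL=W RR=W
after cmd 2 (t=36): FL=W FR=W RL=S RR=S
after cmd 3 (t=56): FL=W FR=W RL=S RR=S
after cmd 4 (t=76): FL=S FR=S RL=S RR=S
after cmd 5 (t=80): FL=W FR=W RL=S RR=S
after cmd 6 (t=98): FL=S FR=S RL=W RR=W
after cmd 7 (t=102): FL=W FR=W RL=S RR=S
after cmd 8 (t=118): FL=S FR=S RL=W RR=W


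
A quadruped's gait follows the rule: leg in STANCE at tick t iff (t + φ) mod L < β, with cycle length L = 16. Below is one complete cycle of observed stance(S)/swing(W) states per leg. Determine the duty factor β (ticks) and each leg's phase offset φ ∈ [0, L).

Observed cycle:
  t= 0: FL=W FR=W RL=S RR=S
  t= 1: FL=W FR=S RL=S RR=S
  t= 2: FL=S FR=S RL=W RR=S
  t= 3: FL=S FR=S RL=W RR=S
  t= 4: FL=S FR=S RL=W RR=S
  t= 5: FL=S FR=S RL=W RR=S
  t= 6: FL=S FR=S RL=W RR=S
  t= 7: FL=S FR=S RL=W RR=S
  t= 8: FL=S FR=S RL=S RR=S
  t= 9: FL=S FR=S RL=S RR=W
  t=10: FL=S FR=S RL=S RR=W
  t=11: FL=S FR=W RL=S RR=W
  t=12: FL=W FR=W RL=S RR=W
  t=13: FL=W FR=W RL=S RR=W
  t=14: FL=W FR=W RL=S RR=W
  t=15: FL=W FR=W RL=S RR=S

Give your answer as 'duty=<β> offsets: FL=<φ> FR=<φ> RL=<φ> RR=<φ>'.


duty β = stance ticks per leg = 10
FL: stance ticks = 10; W→S at t=2 → φ=14
FR: stance ticks = 10; W→S at t=1 → φ=15
RL: stance ticks = 10; W→S at t=8 → φ=8
RR: stance ticks = 10; W→S at t=15 → φ=1

duty=10 offsets: FL=14 FR=15 RL=8 RR=1


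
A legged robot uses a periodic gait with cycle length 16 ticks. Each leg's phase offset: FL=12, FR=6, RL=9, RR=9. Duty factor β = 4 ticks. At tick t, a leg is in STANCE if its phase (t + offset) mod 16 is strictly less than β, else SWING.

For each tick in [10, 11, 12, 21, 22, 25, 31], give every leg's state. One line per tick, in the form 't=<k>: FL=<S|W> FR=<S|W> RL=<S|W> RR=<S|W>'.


t=10: phase=(6,0,3,3) vs β=4 → FL=W FR=S RL=S RR=S
t=11: phase=(7,1,4,4) vs β=4 → FL=W FR=S RL=W RR=W
t=12: phase=(8,2,5,5) vs β=4 → FL=W FR=S RL=W RR=W
t=21: phase=(1,11,14,14) vs β=4 → FL=S FR=W RL=W RR=W
t=22: phase=(2,12,15,15) vs β=4 → FL=S FR=W RL=W RR=W
t=25: phase=(5,15,2,2) vs β=4 → FL=W FR=W RL=S RR=S
t=31: phase=(11,5,8,8) vs β=4 → FL=W FR=W RL=W RR=W

t=10: FL=W FR=S RL=S RR=S
t=11: FL=W FR=S RL=W RR=W
t=12: FL=W FR=S RL=W RR=W
t=21: FL=S FR=W RL=W RR=W
t=22: FL=S FR=W RL=W RR=W
t=25: FL=W FR=W RL=S RR=S
t=31: FL=W FR=W RL=W RR=W


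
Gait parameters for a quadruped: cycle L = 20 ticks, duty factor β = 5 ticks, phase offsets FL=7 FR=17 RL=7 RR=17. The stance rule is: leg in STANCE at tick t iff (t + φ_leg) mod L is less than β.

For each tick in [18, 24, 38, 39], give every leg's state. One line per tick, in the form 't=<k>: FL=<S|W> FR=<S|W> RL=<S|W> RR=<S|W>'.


t=18: phase=(5,15,5,15) vs β=5 → FL=W FR=W RL=W RR=W
t=24: phase=(11,1,11,1) vs β=5 → FL=W FR=S RL=W RR=S
t=38: phase=(5,15,5,15) vs β=5 → FL=W FR=W RL=W RR=W
t=39: phase=(6,16,6,16) vs β=5 → FL=W FR=W RL=W RR=W

t=18: FL=W FR=W RL=W RR=W
t=24: FL=W FR=S RL=W RR=S
t=38: FL=W FR=W RL=W RR=W
t=39: FL=W FR=W RL=W RR=W


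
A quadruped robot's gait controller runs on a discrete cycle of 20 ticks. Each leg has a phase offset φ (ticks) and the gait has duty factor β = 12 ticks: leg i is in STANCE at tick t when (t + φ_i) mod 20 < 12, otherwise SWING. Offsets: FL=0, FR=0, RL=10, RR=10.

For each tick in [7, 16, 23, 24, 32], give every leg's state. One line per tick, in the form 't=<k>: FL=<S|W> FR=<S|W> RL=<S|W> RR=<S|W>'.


t=7: phase=(7,7,17,17) vs β=12 → FL=S FR=S RL=W RR=W
t=16: phase=(16,16,6,6) vs β=12 → FL=W FR=W RL=S RR=S
t=23: phase=(3,3,13,13) vs β=12 → FL=S FR=S RL=W RR=W
t=24: phase=(4,4,14,14) vs β=12 → FL=S FR=S RL=W RR=W
t=32: phase=(12,12,2,2) vs β=12 → FL=W FR=W RL=S RR=S

t=7: FL=S FR=S RL=W RR=W
t=16: FL=W FR=W RL=S RR=S
t=23: FL=S FR=S RL=W RR=W
t=24: FL=S FR=S RL=W RR=W
t=32: FL=W FR=W RL=S RR=S


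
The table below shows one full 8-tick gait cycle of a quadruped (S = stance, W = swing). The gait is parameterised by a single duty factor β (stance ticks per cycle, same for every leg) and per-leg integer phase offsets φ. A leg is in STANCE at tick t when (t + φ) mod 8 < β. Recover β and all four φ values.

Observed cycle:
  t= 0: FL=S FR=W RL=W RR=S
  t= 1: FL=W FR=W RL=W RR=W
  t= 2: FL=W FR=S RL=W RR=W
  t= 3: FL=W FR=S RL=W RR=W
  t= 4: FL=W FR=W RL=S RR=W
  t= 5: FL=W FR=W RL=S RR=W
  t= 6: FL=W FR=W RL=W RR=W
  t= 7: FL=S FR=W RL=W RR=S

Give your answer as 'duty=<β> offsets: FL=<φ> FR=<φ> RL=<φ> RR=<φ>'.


duty β = stance ticks per leg = 2
FL: stance ticks = 2; W→S at t=7 → φ=1
FR: stance ticks = 2; W→S at t=2 → φ=6
RL: stance ticks = 2; W→S at t=4 → φ=4
RR: stance ticks = 2; W→S at t=7 → φ=1

duty=2 offsets: FL=1 FR=6 RL=4 RR=1


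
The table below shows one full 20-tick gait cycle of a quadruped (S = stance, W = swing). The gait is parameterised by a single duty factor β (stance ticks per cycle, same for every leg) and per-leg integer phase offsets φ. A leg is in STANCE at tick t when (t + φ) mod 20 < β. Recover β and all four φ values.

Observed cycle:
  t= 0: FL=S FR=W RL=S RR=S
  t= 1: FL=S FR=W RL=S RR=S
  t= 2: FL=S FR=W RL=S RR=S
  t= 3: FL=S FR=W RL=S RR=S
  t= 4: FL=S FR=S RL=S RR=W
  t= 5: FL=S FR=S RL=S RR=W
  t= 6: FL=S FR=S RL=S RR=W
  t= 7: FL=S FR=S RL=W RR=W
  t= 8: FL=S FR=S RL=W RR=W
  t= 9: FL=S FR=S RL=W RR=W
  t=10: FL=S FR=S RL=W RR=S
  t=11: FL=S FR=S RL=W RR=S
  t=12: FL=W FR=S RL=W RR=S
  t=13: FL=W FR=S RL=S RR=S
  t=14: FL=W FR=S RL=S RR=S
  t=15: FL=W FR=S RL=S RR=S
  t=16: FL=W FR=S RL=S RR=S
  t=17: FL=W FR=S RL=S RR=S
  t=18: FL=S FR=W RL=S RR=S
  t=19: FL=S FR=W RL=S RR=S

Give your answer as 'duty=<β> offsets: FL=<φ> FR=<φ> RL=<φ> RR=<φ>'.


duty=14 offsets: FL=2 FR=16 RL=7 RR=10

duty β = stance ticks per leg = 14
FL: stance ticks = 14; W→S at t=18 → φ=2
FR: stance ticks = 14; W→S at t=4 → φ=16
RL: stance ticks = 14; W→S at t=13 → φ=7
RR: stance ticks = 14; W→S at t=10 → φ=10


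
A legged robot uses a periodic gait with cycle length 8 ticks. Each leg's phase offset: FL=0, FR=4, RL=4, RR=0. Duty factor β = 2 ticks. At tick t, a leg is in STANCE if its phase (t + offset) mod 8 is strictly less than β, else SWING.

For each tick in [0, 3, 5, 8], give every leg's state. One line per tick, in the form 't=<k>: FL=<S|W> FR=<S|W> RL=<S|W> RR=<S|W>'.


t=0: FL=S FR=W RL=W RR=S
t=3: FL=W FR=W RL=W RR=W
t=5: FL=W FR=S RL=S RR=W
t=8: FL=S FR=W RL=W RR=S

t=0: phase=(0,4,4,0) vs β=2 → FL=S FR=W RL=W RR=S
t=3: phase=(3,7,7,3) vs β=2 → FL=W FR=W RL=W RR=W
t=5: phase=(5,1,1,5) vs β=2 → FL=W FR=S RL=S RR=W
t=8: phase=(0,4,4,0) vs β=2 → FL=S FR=W RL=W RR=S


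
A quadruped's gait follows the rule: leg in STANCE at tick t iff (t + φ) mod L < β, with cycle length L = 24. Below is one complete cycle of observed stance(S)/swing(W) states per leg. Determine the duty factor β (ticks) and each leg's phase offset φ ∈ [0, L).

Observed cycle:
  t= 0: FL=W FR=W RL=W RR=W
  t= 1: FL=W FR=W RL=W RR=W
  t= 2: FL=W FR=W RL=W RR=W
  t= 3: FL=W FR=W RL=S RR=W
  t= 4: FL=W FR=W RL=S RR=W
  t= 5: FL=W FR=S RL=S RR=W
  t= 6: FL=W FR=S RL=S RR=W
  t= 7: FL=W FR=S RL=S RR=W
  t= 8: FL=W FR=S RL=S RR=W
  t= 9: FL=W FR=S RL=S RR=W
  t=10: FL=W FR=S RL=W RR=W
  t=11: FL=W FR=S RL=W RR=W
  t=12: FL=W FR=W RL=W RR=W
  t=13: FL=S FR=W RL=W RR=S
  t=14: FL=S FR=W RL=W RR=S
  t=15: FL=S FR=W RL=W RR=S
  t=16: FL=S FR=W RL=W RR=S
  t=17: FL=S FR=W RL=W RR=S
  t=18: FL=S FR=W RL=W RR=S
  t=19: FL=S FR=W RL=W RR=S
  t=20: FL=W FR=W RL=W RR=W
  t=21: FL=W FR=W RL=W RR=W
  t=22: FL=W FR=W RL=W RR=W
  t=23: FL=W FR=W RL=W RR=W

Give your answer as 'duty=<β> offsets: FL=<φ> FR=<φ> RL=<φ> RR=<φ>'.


duty β = stance ticks per leg = 7
FL: stance ticks = 7; W→S at t=13 → φ=11
FR: stance ticks = 7; W→S at t=5 → φ=19
RL: stance ticks = 7; W→S at t=3 → φ=21
RR: stance ticks = 7; W→S at t=13 → φ=11

duty=7 offsets: FL=11 FR=19 RL=21 RR=11


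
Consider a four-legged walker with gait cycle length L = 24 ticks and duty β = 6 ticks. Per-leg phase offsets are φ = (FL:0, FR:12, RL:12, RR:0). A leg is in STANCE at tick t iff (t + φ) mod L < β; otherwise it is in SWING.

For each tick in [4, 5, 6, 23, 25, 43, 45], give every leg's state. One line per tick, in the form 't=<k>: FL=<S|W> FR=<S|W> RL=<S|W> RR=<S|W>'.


t=4: phase=(4,16,16,4) vs β=6 → FL=S FR=W RL=W RR=S
t=5: phase=(5,17,17,5) vs β=6 → FL=S FR=W RL=W RR=S
t=6: phase=(6,18,18,6) vs β=6 → FL=W FR=W RL=W RR=W
t=23: phase=(23,11,11,23) vs β=6 → FL=W FR=W RL=W RR=W
t=25: phase=(1,13,13,1) vs β=6 → FL=S FR=W RL=W RR=S
t=43: phase=(19,7,7,19) vs β=6 → FL=W FR=W RL=W RR=W
t=45: phase=(21,9,9,21) vs β=6 → FL=W FR=W RL=W RR=W

t=4: FL=S FR=W RL=W RR=S
t=5: FL=S FR=W RL=W RR=S
t=6: FL=W FR=W RL=W RR=W
t=23: FL=W FR=W RL=W RR=W
t=25: FL=S FR=W RL=W RR=S
t=43: FL=W FR=W RL=W RR=W
t=45: FL=W FR=W RL=W RR=W


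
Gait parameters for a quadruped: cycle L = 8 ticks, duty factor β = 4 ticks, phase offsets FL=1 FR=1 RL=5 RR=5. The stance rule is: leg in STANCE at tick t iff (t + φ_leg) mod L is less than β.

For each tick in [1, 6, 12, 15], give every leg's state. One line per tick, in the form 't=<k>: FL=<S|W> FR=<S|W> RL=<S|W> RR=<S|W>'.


t=1: phase=(2,2,6,6) vs β=4 → FL=S FR=S RL=W RR=W
t=6: phase=(7,7,3,3) vs β=4 → FL=W FR=W RL=S RR=S
t=12: phase=(5,5,1,1) vs β=4 → FL=W FR=W RL=S RR=S
t=15: phase=(0,0,4,4) vs β=4 → FL=S FR=S RL=W RR=W

t=1: FL=S FR=S RL=W RR=W
t=6: FL=W FR=W RL=S RR=S
t=12: FL=W FR=W RL=S RR=S
t=15: FL=S FR=S RL=W RR=W


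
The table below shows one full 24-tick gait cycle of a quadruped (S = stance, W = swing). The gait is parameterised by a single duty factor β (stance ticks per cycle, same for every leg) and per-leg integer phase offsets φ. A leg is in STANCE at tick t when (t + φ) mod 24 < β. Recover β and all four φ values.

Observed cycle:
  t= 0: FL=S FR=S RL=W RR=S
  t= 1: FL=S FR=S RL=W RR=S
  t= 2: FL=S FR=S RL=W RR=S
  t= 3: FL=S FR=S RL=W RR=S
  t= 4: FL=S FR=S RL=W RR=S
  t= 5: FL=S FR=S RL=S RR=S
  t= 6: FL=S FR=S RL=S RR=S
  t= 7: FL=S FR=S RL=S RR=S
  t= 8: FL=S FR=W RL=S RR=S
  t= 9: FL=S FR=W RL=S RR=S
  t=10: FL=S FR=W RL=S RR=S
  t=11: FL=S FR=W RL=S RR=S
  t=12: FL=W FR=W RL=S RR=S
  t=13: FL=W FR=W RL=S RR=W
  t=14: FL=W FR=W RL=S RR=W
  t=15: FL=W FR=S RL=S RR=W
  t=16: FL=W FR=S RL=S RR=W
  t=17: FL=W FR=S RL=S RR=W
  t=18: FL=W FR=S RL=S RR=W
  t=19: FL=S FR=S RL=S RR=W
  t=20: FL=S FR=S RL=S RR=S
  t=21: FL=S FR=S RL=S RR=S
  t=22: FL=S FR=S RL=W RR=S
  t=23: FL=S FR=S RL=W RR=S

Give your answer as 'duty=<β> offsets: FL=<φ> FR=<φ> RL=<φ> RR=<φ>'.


duty=17 offsets: FL=5 FR=9 RL=19 RR=4

duty β = stance ticks per leg = 17
FL: stance ticks = 17; W→S at t=19 → φ=5
FR: stance ticks = 17; W→S at t=15 → φ=9
RL: stance ticks = 17; W→S at t=5 → φ=19
RR: stance ticks = 17; W→S at t=20 → φ=4


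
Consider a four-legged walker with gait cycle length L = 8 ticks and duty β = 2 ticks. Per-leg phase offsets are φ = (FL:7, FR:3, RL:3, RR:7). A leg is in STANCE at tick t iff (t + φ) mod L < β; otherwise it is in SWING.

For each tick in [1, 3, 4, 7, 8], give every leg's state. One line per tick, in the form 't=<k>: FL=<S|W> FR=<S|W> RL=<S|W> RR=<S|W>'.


t=1: phase=(0,4,4,0) vs β=2 → FL=S FR=W RL=W RR=S
t=3: phase=(2,6,6,2) vs β=2 → FL=W FR=W RL=W RR=W
t=4: phase=(3,7,7,3) vs β=2 → FL=W FR=W RL=W RR=W
t=7: phase=(6,2,2,6) vs β=2 → FL=W FR=W RL=W RR=W
t=8: phase=(7,3,3,7) vs β=2 → FL=W FR=W RL=W RR=W

t=1: FL=S FR=W RL=W RR=S
t=3: FL=W FR=W RL=W RR=W
t=4: FL=W FR=W RL=W RR=W
t=7: FL=W FR=W RL=W RR=W
t=8: FL=W FR=W RL=W RR=W


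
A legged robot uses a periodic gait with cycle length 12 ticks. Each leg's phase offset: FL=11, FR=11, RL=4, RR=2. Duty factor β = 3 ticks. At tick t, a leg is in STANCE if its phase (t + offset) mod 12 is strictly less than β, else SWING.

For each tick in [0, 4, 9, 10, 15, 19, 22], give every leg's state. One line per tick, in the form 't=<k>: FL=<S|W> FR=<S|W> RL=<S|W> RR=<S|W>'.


t=0: phase=(11,11,4,2) vs β=3 → FL=W FR=W RL=W RR=S
t=4: phase=(3,3,8,6) vs β=3 → FL=W FR=W RL=W RR=W
t=9: phase=(8,8,1,11) vs β=3 → FL=W FR=W RL=S RR=W
t=10: phase=(9,9,2,0) vs β=3 → FL=W FR=W RL=S RR=S
t=15: phase=(2,2,7,5) vs β=3 → FL=S FR=S RL=W RR=W
t=19: phase=(6,6,11,9) vs β=3 → FL=W FR=W RL=W RR=W
t=22: phase=(9,9,2,0) vs β=3 → FL=W FR=W RL=S RR=S

t=0: FL=W FR=W RL=W RR=S
t=4: FL=W FR=W RL=W RR=W
t=9: FL=W FR=W RL=S RR=W
t=10: FL=W FR=W RL=S RR=S
t=15: FL=S FR=S RL=W RR=W
t=19: FL=W FR=W RL=W RR=W
t=22: FL=W FR=W RL=S RR=S


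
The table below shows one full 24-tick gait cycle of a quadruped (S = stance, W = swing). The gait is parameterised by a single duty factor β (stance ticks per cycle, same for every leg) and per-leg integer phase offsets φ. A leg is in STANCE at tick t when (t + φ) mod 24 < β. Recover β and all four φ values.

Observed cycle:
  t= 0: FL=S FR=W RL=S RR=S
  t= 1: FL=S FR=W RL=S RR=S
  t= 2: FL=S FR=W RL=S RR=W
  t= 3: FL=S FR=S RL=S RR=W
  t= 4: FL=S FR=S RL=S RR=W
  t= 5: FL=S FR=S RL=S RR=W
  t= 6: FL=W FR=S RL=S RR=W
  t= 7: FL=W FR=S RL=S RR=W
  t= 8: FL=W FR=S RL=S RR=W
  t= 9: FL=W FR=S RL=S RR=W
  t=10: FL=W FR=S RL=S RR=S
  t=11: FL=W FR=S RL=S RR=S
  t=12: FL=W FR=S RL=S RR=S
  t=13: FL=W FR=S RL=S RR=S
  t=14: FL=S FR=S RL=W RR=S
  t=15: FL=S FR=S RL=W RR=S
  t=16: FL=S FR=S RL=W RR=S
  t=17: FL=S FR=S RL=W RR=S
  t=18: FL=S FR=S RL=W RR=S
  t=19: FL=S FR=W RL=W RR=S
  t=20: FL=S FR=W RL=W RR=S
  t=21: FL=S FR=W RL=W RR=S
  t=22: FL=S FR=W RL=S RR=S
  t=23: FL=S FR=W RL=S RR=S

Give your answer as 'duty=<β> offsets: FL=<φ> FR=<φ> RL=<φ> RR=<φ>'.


duty β = stance ticks per leg = 16
FL: stance ticks = 16; W→S at t=14 → φ=10
FR: stance ticks = 16; W→S at t=3 → φ=21
RL: stance ticks = 16; W→S at t=22 → φ=2
RR: stance ticks = 16; W→S at t=10 → φ=14

duty=16 offsets: FL=10 FR=21 RL=2 RR=14


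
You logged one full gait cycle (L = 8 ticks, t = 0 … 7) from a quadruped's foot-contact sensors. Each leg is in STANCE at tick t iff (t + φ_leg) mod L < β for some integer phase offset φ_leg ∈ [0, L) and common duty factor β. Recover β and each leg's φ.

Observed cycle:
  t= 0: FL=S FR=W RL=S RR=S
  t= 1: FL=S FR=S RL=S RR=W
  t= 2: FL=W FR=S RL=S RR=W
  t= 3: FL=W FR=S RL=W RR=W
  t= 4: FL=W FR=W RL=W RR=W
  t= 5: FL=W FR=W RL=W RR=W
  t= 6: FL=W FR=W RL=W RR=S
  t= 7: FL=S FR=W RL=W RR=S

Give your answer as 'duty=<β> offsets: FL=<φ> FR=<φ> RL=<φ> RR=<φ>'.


duty=3 offsets: FL=1 FR=7 RL=0 RR=2

duty β = stance ticks per leg = 3
FL: stance ticks = 3; W→S at t=7 → φ=1
FR: stance ticks = 3; W→S at t=1 → φ=7
RL: stance ticks = 3; W→S at t=0 → φ=0
RR: stance ticks = 3; W→S at t=6 → φ=2


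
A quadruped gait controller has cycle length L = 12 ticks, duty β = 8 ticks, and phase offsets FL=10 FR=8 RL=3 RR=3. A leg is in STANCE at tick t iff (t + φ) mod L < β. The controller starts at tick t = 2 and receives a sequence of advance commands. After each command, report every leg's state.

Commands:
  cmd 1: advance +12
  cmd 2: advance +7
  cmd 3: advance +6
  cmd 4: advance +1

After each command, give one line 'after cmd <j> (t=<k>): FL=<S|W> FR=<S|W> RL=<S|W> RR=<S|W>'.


after cmd 1 (t=14): FL=S FR=W RL=S RR=S
after cmd 2 (t=21): FL=S FR=S RL=S RR=S
after cmd 3 (t=27): FL=S FR=W RL=S RR=S
after cmd 4 (t=28): FL=S FR=S RL=S RR=S

start t=2: FL=S FR=W RL=S RR=S
cmd 1: advance +12 → t=14, phase=(0,10,5,5) → FL=S FR=W RL=S RR=S
cmd 2: advance +7 → t=21, phase=(7,5,0,0) → FL=S FR=S RL=S RR=S
cmd 3: advance +6 → t=27, phase=(1,11,6,6) → FL=S FR=W RL=S RR=S
cmd 4: advance +1 → t=28, phase=(2,0,7,7) → FL=S FR=S RL=S RR=S


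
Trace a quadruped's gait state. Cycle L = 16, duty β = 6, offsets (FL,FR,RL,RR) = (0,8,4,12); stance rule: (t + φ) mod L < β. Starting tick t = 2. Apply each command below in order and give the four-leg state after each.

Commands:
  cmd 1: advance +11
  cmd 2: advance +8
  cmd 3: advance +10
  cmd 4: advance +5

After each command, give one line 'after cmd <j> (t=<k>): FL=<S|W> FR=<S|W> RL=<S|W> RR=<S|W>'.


after cmd 1 (t=13): FL=W FR=S RL=S RR=W
after cmd 2 (t=21): FL=S FR=W RL=W RR=S
after cmd 3 (t=31): FL=W FR=W RL=S RR=W
after cmd 4 (t=36): FL=S FR=W RL=W RR=S

start t=2: FL=S FR=W RL=W RR=W
cmd 1: advance +11 → t=13, phase=(13,5,1,9) → FL=W FR=S RL=S RR=W
cmd 2: advance +8 → t=21, phase=(5,13,9,1) → FL=S FR=W RL=W RR=S
cmd 3: advance +10 → t=31, phase=(15,7,3,11) → FL=W FR=W RL=S RR=W
cmd 4: advance +5 → t=36, phase=(4,12,8,0) → FL=S FR=W RL=W RR=S


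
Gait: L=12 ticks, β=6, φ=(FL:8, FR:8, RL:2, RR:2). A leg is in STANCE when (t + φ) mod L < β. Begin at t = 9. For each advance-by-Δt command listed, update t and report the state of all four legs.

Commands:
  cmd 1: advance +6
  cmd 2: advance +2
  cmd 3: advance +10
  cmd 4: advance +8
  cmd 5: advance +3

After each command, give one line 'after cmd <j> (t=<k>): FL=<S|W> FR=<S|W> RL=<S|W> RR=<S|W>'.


after cmd 1 (t=15): FL=W FR=W RL=S RR=S
after cmd 2 (t=17): FL=S FR=S RL=W RR=W
after cmd 3 (t=27): FL=W FR=W RL=S RR=S
after cmd 4 (t=35): FL=W FR=W RL=S RR=S
after cmd 5 (t=38): FL=W FR=W RL=S RR=S

start t=9: FL=S FR=S RL=W RR=W
cmd 1: advance +6 → t=15, phase=(11,11,5,5) → FL=W FR=W RL=S RR=S
cmd 2: advance +2 → t=17, phase=(1,1,7,7) → FL=S FR=S RL=W RR=W
cmd 3: advance +10 → t=27, phase=(11,11,5,5) → FL=W FR=W RL=S RR=S
cmd 4: advance +8 → t=35, phase=(7,7,1,1) → FL=W FR=W RL=S RR=S
cmd 5: advance +3 → t=38, phase=(10,10,4,4) → FL=W FR=W RL=S RR=S


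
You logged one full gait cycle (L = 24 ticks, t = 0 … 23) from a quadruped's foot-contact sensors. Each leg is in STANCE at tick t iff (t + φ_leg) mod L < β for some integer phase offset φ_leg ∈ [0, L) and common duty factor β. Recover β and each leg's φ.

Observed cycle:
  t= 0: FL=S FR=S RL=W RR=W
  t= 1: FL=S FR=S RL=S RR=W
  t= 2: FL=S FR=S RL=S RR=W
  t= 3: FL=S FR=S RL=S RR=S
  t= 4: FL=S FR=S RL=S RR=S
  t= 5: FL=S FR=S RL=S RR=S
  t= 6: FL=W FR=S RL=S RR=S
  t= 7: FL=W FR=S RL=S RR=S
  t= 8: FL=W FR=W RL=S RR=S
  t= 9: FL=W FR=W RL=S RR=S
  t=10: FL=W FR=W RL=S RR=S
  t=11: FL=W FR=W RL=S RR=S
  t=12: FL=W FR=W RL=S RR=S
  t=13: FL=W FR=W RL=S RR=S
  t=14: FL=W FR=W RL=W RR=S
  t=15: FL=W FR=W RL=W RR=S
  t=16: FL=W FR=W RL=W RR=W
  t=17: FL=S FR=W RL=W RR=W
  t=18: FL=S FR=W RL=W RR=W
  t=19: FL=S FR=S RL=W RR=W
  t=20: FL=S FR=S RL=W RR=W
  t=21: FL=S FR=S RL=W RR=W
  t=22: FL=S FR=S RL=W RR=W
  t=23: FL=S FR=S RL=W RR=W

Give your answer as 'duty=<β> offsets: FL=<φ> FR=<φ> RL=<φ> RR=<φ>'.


duty β = stance ticks per leg = 13
FL: stance ticks = 13; W→S at t=17 → φ=7
FR: stance ticks = 13; W→S at t=19 → φ=5
RL: stance ticks = 13; W→S at t=1 → φ=23
RR: stance ticks = 13; W→S at t=3 → φ=21

duty=13 offsets: FL=7 FR=5 RL=23 RR=21


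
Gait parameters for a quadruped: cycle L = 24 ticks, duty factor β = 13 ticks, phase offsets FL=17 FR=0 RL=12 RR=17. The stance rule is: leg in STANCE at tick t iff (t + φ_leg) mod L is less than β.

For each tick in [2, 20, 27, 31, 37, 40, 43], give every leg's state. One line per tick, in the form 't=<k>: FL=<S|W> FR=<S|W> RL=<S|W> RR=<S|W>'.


t=2: FL=W FR=S RL=W RR=W
t=20: FL=W FR=W RL=S RR=W
t=27: FL=W FR=S RL=W RR=W
t=31: FL=S FR=S RL=W RR=S
t=37: FL=S FR=W RL=S RR=S
t=40: FL=S FR=W RL=S RR=S
t=43: FL=S FR=W RL=S RR=S

t=2: phase=(19,2,14,19) vs β=13 → FL=W FR=S RL=W RR=W
t=20: phase=(13,20,8,13) vs β=13 → FL=W FR=W RL=S RR=W
t=27: phase=(20,3,15,20) vs β=13 → FL=W FR=S RL=W RR=W
t=31: phase=(0,7,19,0) vs β=13 → FL=S FR=S RL=W RR=S
t=37: phase=(6,13,1,6) vs β=13 → FL=S FR=W RL=S RR=S
t=40: phase=(9,16,4,9) vs β=13 → FL=S FR=W RL=S RR=S
t=43: phase=(12,19,7,12) vs β=13 → FL=S FR=W RL=S RR=S


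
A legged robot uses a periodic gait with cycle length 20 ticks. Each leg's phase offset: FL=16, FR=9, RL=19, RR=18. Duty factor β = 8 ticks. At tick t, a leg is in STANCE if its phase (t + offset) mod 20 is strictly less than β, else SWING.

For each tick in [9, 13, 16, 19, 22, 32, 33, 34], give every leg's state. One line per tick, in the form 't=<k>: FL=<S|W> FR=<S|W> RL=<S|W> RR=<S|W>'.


t=9: FL=S FR=W RL=W RR=S
t=13: FL=W FR=S RL=W RR=W
t=16: FL=W FR=S RL=W RR=W
t=19: FL=W FR=W RL=W RR=W
t=22: FL=W FR=W RL=S RR=S
t=32: FL=W FR=S RL=W RR=W
t=33: FL=W FR=S RL=W RR=W
t=34: FL=W FR=S RL=W RR=W

t=9: phase=(5,18,8,7) vs β=8 → FL=S FR=W RL=W RR=S
t=13: phase=(9,2,12,11) vs β=8 → FL=W FR=S RL=W RR=W
t=16: phase=(12,5,15,14) vs β=8 → FL=W FR=S RL=W RR=W
t=19: phase=(15,8,18,17) vs β=8 → FL=W FR=W RL=W RR=W
t=22: phase=(18,11,1,0) vs β=8 → FL=W FR=W RL=S RR=S
t=32: phase=(8,1,11,10) vs β=8 → FL=W FR=S RL=W RR=W
t=33: phase=(9,2,12,11) vs β=8 → FL=W FR=S RL=W RR=W
t=34: phase=(10,3,13,12) vs β=8 → FL=W FR=S RL=W RR=W


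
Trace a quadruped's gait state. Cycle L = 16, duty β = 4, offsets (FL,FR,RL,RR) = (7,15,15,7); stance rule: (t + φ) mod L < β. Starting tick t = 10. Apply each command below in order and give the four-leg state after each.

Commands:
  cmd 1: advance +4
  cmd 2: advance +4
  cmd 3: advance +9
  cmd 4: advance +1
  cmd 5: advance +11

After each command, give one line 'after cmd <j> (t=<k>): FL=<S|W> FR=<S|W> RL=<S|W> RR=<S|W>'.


start t=10: FL=S FR=W RL=W RR=S
cmd 1: advance +4 → t=14, phase=(5,13,13,5) → FL=W FR=W RL=W RR=W
cmd 2: advance +4 → t=18, phase=(9,1,1,9) → FL=W FR=S RL=S RR=W
cmd 3: advance +9 → t=27, phase=(2,10,10,2) → FL=S FR=W RL=W RR=S
cmd 4: advance +1 → t=28, phase=(3,11,11,3) → FL=S FR=W RL=W RR=S
cmd 5: advance +11 → t=39, phase=(14,6,6,14) → FL=W FR=W RL=W RR=W

after cmd 1 (t=14): FL=W FR=W RL=W RR=W
after cmd 2 (t=18): FL=W FR=S RL=S RR=W
after cmd 3 (t=27): FL=S FR=W RL=W RR=S
after cmd 4 (t=28): FL=S FR=W RL=W RR=S
after cmd 5 (t=39): FL=W FR=W RL=W RR=W


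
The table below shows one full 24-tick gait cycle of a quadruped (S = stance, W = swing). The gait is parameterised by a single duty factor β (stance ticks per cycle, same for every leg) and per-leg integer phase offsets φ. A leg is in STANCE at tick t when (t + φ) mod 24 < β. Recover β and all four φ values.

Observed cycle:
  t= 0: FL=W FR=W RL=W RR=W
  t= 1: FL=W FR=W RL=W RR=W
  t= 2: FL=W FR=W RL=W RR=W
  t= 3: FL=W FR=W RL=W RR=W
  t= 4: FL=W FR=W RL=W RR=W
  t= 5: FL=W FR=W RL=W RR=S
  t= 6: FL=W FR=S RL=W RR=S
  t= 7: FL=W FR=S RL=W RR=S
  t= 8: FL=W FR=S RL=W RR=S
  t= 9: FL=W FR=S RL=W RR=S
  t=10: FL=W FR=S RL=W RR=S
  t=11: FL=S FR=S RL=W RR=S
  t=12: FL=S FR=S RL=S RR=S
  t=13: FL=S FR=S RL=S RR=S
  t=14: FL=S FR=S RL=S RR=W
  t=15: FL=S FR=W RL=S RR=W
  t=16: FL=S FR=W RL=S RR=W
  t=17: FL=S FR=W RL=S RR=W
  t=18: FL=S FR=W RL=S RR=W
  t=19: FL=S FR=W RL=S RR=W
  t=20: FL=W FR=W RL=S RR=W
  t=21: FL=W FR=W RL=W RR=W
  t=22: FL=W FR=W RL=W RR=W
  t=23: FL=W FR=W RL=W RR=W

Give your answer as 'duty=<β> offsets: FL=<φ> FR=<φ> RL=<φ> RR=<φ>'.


duty β = stance ticks per leg = 9
FL: stance ticks = 9; W→S at t=11 → φ=13
FR: stance ticks = 9; W→S at t=6 → φ=18
RL: stance ticks = 9; W→S at t=12 → φ=12
RR: stance ticks = 9; W→S at t=5 → φ=19

duty=9 offsets: FL=13 FR=18 RL=12 RR=19


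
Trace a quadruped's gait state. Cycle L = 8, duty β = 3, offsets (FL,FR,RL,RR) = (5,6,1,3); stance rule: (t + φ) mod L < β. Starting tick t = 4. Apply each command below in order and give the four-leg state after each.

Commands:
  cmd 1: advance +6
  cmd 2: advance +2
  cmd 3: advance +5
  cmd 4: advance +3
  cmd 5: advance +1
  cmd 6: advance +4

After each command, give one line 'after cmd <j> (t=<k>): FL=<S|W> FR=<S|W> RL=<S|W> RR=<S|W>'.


start t=4: FL=S FR=S RL=W RR=W
cmd 1: advance +6 → t=10, phase=(7,0,3,5) → FL=W FR=S RL=W RR=W
cmd 2: advance +2 → t=12, phase=(1,2,5,7) → FL=S FR=S RL=W RR=W
cmd 3: advance +5 → t=17, phase=(6,7,2,4) → FL=W FR=W RL=S RR=W
cmd 4: advance +3 → t=20, phase=(1,2,5,7) → FL=S FR=S RL=W RR=W
cmd 5: advance +1 → t=21, phase=(2,3,6,0) → FL=S FR=W RL=W RR=S
cmd 6: advance +4 → t=25, phase=(6,7,2,4) → FL=W FR=W RL=S RR=W

after cmd 1 (t=10): FL=W FR=S RL=W RR=W
after cmd 2 (t=12): FL=S FR=S RL=W RR=W
after cmd 3 (t=17): FL=W FR=W RL=S RR=W
after cmd 4 (t=20): FL=S FR=S RL=W RR=W
after cmd 5 (t=21): FL=S FR=W RL=W RR=S
after cmd 6 (t=25): FL=W FR=W RL=S RR=W


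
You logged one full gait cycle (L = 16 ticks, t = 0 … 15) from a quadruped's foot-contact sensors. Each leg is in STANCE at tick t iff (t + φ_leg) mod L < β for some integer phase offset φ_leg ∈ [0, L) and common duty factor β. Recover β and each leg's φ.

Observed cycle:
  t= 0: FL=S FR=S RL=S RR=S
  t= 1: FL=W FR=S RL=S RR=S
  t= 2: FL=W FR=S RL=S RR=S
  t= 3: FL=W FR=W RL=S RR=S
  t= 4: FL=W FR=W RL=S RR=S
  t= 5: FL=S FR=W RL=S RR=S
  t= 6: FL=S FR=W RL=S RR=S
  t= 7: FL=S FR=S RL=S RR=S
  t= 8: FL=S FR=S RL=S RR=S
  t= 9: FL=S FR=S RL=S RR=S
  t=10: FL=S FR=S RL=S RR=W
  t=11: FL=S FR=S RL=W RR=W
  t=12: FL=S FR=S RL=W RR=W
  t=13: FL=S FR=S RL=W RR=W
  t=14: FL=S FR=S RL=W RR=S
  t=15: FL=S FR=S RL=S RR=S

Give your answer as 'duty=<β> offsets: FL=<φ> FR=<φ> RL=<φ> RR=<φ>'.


duty=12 offsets: FL=11 FR=9 RL=1 RR=2

duty β = stance ticks per leg = 12
FL: stance ticks = 12; W→S at t=5 → φ=11
FR: stance ticks = 12; W→S at t=7 → φ=9
RL: stance ticks = 12; W→S at t=15 → φ=1
RR: stance ticks = 12; W→S at t=14 → φ=2


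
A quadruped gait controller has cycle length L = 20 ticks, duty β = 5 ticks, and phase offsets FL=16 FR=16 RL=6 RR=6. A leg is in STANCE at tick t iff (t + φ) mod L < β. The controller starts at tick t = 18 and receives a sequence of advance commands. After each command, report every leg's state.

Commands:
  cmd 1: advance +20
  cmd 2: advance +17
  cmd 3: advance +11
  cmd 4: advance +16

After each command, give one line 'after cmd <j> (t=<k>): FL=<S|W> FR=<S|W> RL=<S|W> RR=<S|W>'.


after cmd 1 (t=38): FL=W FR=W RL=S RR=S
after cmd 2 (t=55): FL=W FR=W RL=S RR=S
after cmd 3 (t=66): FL=S FR=S RL=W RR=W
after cmd 4 (t=82): FL=W FR=W RL=W RR=W

start t=18: FL=W FR=W RL=S RR=S
cmd 1: advance +20 → t=38, phase=(14,14,4,4) → FL=W FR=W RL=S RR=S
cmd 2: advance +17 → t=55, phase=(11,11,1,1) → FL=W FR=W RL=S RR=S
cmd 3: advance +11 → t=66, phase=(2,2,12,12) → FL=S FR=S RL=W RR=W
cmd 4: advance +16 → t=82, phase=(18,18,8,8) → FL=W FR=W RL=W RR=W


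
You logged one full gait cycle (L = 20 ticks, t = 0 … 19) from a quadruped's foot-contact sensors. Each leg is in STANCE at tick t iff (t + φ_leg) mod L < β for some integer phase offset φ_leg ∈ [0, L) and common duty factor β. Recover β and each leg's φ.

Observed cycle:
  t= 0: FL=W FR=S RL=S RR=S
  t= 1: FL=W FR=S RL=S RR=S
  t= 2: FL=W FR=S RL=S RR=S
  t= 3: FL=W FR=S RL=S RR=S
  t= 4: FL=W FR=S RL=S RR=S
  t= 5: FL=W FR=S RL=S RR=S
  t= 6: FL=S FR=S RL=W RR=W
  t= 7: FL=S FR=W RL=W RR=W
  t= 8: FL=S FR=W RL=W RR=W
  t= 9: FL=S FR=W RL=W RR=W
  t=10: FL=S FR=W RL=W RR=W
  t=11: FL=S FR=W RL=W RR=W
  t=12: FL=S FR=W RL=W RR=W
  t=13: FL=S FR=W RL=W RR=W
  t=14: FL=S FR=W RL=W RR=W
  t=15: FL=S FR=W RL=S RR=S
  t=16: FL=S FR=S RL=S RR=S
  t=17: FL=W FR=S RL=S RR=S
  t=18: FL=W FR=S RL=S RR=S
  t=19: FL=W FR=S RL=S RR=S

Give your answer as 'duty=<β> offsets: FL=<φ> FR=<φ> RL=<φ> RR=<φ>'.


duty=11 offsets: FL=14 FR=4 RL=5 RR=5

duty β = stance ticks per leg = 11
FL: stance ticks = 11; W→S at t=6 → φ=14
FR: stance ticks = 11; W→S at t=16 → φ=4
RL: stance ticks = 11; W→S at t=15 → φ=5
RR: stance ticks = 11; W→S at t=15 → φ=5


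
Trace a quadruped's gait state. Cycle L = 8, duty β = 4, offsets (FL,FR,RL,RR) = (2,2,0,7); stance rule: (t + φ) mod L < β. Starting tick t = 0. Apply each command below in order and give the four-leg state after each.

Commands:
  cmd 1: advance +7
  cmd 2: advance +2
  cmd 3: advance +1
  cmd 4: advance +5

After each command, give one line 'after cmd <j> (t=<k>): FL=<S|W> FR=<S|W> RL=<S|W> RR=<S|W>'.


after cmd 1 (t=7): FL=S FR=S RL=W RR=W
after cmd 2 (t=9): FL=S FR=S RL=S RR=S
after cmd 3 (t=10): FL=W FR=W RL=S RR=S
after cmd 4 (t=15): FL=S FR=S RL=W RR=W

start t=0: FL=S FR=S RL=S RR=W
cmd 1: advance +7 → t=7, phase=(1,1,7,6) → FL=S FR=S RL=W RR=W
cmd 2: advance +2 → t=9, phase=(3,3,1,0) → FL=S FR=S RL=S RR=S
cmd 3: advance +1 → t=10, phase=(4,4,2,1) → FL=W FR=W RL=S RR=S
cmd 4: advance +5 → t=15, phase=(1,1,7,6) → FL=S FR=S RL=W RR=W
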